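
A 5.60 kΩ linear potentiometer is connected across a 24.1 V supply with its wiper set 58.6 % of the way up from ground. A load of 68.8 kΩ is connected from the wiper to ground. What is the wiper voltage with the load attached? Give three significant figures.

The wiper splits the pot into (1−α)R = 2.318 kΩ above and αR = 3.282 kΩ below.
Lower section ‖ load = 3.132 kΩ.
V_wiper = 24.1 × 3.132/(2.318 + 3.132) = 13.8 V.

V ≈ 13.8 V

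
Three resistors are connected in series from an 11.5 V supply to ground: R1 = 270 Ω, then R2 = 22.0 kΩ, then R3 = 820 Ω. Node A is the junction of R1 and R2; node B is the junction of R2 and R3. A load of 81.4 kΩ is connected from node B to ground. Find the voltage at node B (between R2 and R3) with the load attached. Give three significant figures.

At node B, R3 is in parallel with the load: R3‖R_L = 811.8 Ω.
Below node A the resistance is R2 + (R3‖R_L) = 22810 Ω, so V_A = 11.5 × 22810/23080 = 11.37 V.
Then V_B = V_A × (R3‖R_L)/(R2 + R3‖R_L) = 11.37 × 811.8/22810 = 0.404 V.

V ≈ 0.404 V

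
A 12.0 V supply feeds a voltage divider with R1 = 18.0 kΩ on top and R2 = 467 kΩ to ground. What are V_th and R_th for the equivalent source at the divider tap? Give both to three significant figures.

V_th = 11.6 V, R_th = 17.3 kΩ

V_th is the open-circuit tap voltage: 12.0 × 467/(18.0 + 467) = 11.6 V.
With the supply zeroed, R1 and R2 appear in parallel from the tap: R_th = R1‖R2 = (18.0 × 467)/485.0 = 17.3 kΩ.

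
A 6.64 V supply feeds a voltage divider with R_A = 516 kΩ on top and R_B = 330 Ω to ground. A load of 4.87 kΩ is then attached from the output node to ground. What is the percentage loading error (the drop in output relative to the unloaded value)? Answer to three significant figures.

6.34 %

The divider's output (Thévenin) resistance is R_A‖R_B = 329.8 Ω.
Fractional drop under load = R_th/(R_th + R_L) = 329.8 / (329.8 + 4870) = 0.06342.
So the output falls by 6.34 %.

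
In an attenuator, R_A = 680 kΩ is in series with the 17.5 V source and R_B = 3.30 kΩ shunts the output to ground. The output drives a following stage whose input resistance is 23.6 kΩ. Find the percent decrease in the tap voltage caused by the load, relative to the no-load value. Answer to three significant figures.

Unloaded V = 17.5 × 3.30/683.3 = 0.084516 V.
Loaded: R_B‖R_L = 2.895 kΩ, giving V = 17.5 × 2.895/682.9 = 0.074192 V.
Drop = (0.084516 − 0.074192) / 0.084516 = 12.2 %.

12.2 %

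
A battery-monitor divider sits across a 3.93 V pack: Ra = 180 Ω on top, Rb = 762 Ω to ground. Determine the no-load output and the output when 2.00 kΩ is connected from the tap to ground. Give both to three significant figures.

Open-circuit: V = 3.93 × 762/(180 + 762) = 3.18 V.
With the load, Rb becomes Rb‖R_L = 551.8 Ω, so V = 3.93 × 551.8/731.8 = 2.96 V.

Unloaded: 3.18 V; loaded: 2.96 V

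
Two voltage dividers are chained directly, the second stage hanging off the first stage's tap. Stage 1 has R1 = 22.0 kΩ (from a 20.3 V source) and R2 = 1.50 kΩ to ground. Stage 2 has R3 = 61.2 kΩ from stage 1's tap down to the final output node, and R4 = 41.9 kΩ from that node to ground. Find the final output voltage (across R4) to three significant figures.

V_out ≈ 0.520 V

Stage 2 presents R3+R4 = 103.1 kΩ as a load on stage 1's tap.
Stage 1's lower leg becomes R2‖(R3+R4) = 1.478 kΩ, so V_mid = 20.3 × 1.478/23.48 = 1.278 V.
Stage 2 is itself unloaded: V_out = V_mid × R4/(R3+R4) = 1.278 × 41.9/103.1 = 0.520 V.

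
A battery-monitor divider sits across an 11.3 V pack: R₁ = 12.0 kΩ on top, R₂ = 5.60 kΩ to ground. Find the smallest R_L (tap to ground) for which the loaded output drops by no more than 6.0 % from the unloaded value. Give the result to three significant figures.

Output resistance R_th = R₁‖R₂ = (12.0 × 5.60)/17.60 = 3.818 kΩ.
The fractional drop is R_th/(R_th + R_L); requiring this ≤ 0.0600 gives R_L ≥ R_th(1/0.0600 − 1) = 3.818 × 15.67 = 59.8 kΩ.

R_L(min) ≈ 59.8 kΩ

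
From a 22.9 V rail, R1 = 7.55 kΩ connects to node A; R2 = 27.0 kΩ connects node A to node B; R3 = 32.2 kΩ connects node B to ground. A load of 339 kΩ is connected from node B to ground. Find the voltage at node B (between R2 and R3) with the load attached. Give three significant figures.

At node B, R3 is in parallel with the load: R3‖R_L = 29.41 kΩ.
Below node A the resistance is R2 + (R3‖R_L) = 56.41 kΩ, so V_A = 22.9 × 56.41/63.96 = 20.20 V.
Then V_B = V_A × (R3‖R_L)/(R2 + R3‖R_L) = 20.20 × 29.41/56.41 = 10.5 V.

V ≈ 10.5 V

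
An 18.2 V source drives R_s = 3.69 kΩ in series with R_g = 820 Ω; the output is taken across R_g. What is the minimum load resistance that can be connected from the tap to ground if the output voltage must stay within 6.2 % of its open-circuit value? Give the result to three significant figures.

Output resistance R_th = R_s‖R_g = (3690 × 820)/4510 = 670.9 Ω.
The fractional drop is R_th/(R_th + R_L); requiring this ≤ 0.0620 gives R_L ≥ R_th(1/0.0620 − 1) = 670.9 × 15.13 = 10.2 kΩ.

R_L(min) ≈ 10.2 kΩ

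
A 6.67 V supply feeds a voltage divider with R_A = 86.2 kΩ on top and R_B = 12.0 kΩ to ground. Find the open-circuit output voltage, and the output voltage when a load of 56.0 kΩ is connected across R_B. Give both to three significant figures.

Unloaded: 0.815 V; loaded: 0.686 V

Open-circuit: V = 6.67 × 12.0/(86.2 + 12.0) = 0.815 V.
With the load, R_B becomes R_B‖R_L = 9.882 kΩ, so V = 6.67 × 9.882/96.08 = 0.686 V.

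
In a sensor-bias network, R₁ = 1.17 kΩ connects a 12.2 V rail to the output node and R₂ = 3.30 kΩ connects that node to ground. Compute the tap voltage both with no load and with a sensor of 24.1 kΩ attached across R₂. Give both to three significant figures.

Unloaded: 9.01 V; loaded: 8.70 V

Open-circuit: V = 12.2 × 3.30/(1.17 + 3.30) = 9.01 V.
With the load, R₂ becomes R₂‖R_L = 2.903 kΩ, so V = 12.2 × 2.903/4.073 = 8.70 V.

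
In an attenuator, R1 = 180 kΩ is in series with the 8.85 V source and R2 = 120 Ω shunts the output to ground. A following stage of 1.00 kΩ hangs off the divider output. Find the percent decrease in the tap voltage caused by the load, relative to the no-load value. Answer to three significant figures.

10.7 %

The divider's output (Thévenin) resistance is R1‖R2 = 119.9 Ω.
Fractional drop under load = R_th/(R_th + R_L) = 119.9 / (119.9 + 1000) = 0.1071.
So the output falls by 10.7 %.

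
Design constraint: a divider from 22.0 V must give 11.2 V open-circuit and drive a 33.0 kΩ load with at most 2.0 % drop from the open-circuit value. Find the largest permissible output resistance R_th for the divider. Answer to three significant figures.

R_th ≤ 673 Ω

Loading drop = R_th/(R_th + R_L) ≤ 0.0200, so R_th ≤ R_L · ε/(1−ε) = 33.0 kΩ × 0.0200/0.9800 = 673 Ω.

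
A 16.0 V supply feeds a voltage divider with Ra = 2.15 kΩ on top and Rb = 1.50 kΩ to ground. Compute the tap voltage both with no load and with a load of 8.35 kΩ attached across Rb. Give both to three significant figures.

Unloaded: 6.58 V; loaded: 5.95 V

Open-circuit: V = 16.0 × 1.50/(2.15 + 1.50) = 6.58 V.
With the load, Rb becomes Rb‖R_L = 1.272 kΩ, so V = 16.0 × 1.272/3.422 = 5.95 V.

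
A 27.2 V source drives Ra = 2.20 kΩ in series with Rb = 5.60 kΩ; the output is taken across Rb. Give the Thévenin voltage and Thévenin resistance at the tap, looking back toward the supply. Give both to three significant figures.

V_th is the open-circuit tap voltage: 27.2 × 5.60/(2.20 + 5.60) = 19.5 V.
With the supply zeroed, Ra and Rb appear in parallel from the tap: R_th = Ra‖Rb = (2.20 × 5.60)/7.800 = 1.58 kΩ.

V_th = 19.5 V, R_th = 1.58 kΩ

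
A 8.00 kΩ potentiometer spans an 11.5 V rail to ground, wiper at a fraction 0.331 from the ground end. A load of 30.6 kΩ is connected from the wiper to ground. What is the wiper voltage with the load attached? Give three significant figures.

V ≈ 3.60 V

The wiper splits the pot into (1−α)R = 5.352 kΩ above and αR = 2.648 kΩ below.
Lower section ‖ load = 2.437 kΩ.
V_wiper = 11.5 × 2.437/(5.352 + 2.437) = 3.60 V.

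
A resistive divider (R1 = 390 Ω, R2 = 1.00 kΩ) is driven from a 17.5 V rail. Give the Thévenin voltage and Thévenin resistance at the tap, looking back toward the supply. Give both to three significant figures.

V_th = 12.6 V, R_th = 281 Ω

V_th is the open-circuit tap voltage: 17.5 × 1000/(390 + 1000) = 12.6 V.
With the supply zeroed, R1 and R2 appear in parallel from the tap: R_th = R1‖R2 = (390 × 1000)/1390 = 281 Ω.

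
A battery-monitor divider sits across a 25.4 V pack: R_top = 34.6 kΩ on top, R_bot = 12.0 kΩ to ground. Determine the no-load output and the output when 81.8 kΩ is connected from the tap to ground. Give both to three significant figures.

Open-circuit: V = 25.4 × 12.0/(34.6 + 12.0) = 6.54 V.
With the load, R_bot becomes R_bot‖R_L = 10.46 kΩ, so V = 25.4 × 10.46/45.06 = 5.90 V.

Unloaded: 6.54 V; loaded: 5.90 V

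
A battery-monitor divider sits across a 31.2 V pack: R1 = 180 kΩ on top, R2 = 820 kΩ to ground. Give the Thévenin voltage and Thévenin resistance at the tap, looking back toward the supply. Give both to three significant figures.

V_th is the open-circuit tap voltage: 31.2 × 820/(180 + 820) = 25.6 V.
With the supply zeroed, R1 and R2 appear in parallel from the tap: R_th = R1‖R2 = (180 × 820)/1000 = 148 kΩ.

V_th = 25.6 V, R_th = 148 kΩ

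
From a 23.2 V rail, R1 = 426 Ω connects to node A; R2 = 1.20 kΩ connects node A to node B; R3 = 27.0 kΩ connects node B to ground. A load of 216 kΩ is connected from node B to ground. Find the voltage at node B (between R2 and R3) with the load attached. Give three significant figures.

At node B, R3 is in parallel with the load: R3‖R_L = 24000 Ω.
Below node A the resistance is R2 + (R3‖R_L) = 25200 Ω, so V_A = 23.2 × 25200/25630 = 22.81 V.
Then V_B = V_A × (R3‖R_L)/(R2 + R3‖R_L) = 22.81 × 24000/25200 = 21.7 V.

V ≈ 21.7 V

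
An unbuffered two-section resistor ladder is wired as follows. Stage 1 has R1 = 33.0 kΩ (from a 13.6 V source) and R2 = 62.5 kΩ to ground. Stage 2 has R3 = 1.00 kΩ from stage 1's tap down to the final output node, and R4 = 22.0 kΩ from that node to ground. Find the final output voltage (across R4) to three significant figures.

Stage 2 presents R3+R4 = 23.00 kΩ as a load on stage 1's tap.
Stage 1's lower leg becomes R2‖(R3+R4) = 16.81 kΩ, so V_mid = 13.6 × 16.81/49.81 = 4.590 V.
Stage 2 is itself unloaded: V_out = V_mid × R4/(R3+R4) = 4.590 × 22.0/23.00 = 4.39 V.

V_out ≈ 4.39 V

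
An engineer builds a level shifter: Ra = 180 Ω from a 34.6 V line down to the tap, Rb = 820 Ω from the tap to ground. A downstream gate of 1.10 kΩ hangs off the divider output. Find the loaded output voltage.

The load sits in parallel with Rb: Rb‖R_L = (820 × 1100) / (820 + 1100) = 469.8 Ω.
V_out = 34.6 × 469.8 / (180 + 469.8) = 34.6 × 469.8/649.8 = 25.0 V.

V_out ≈ 25.0 V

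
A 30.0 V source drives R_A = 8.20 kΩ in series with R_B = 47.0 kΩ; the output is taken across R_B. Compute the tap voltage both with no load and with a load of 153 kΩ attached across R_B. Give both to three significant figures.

Unloaded: 25.5 V; loaded: 24.4 V

Open-circuit: V = 30.0 × 47.0/(8.20 + 47.0) = 25.5 V.
With the load, R_B becomes R_B‖R_L = 35.95 kΩ, so V = 30.0 × 35.95/44.16 = 24.4 V.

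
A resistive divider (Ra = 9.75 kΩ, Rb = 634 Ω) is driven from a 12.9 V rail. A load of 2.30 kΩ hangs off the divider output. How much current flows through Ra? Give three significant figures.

I ≈ 1.26 mA

Rb‖R_L = 497.0 Ω, so the source sees Ra + Rb‖R_L = 10250 Ω.
I = 12.9 V / 10250 Ω = 1.26 mA.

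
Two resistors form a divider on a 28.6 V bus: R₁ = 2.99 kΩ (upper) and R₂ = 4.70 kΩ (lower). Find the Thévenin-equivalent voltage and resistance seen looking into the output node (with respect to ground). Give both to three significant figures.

V_th = 17.5 V, R_th = 1.83 kΩ

V_th is the open-circuit tap voltage: 28.6 × 4.70/(2.99 + 4.70) = 17.5 V.
With the supply zeroed, R₁ and R₂ appear in parallel from the tap: R_th = R₁‖R₂ = (2.99 × 4.70)/7.690 = 1.83 kΩ.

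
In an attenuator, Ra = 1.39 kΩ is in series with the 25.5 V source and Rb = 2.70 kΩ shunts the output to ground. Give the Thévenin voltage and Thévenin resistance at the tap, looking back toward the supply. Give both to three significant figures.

V_th = 16.8 V, R_th = 918 Ω

V_th is the open-circuit tap voltage: 25.5 × 2.70/(1.39 + 2.70) = 16.8 V.
With the supply zeroed, Ra and Rb appear in parallel from the tap: R_th = Ra‖Rb = (1.39 × 2.70)/4.090 = 918 Ω.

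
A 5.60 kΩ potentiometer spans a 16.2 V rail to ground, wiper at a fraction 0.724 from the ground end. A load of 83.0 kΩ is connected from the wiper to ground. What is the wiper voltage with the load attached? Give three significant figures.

The wiper splits the pot into (1−α)R = 1.546 kΩ above and αR = 4.054 kΩ below.
Lower section ‖ load = 3.866 kΩ.
V_wiper = 16.2 × 3.866/(1.546 + 3.866) = 11.6 V.

V ≈ 11.6 V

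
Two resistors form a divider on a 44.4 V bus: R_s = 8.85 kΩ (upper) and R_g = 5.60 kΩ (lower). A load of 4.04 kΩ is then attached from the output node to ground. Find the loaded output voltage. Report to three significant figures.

V_out ≈ 9.31 V

The load sits in parallel with R_g: R_g‖R_L = (5.60 × 4.04) / (5.60 + 4.04) = 2.347 kΩ.
V_out = 44.4 × 2.347 / (8.85 + 2.347) = 44.4 × 2.347/11.20 = 9.31 V.
(Unloaded it would have been 17.2 V.)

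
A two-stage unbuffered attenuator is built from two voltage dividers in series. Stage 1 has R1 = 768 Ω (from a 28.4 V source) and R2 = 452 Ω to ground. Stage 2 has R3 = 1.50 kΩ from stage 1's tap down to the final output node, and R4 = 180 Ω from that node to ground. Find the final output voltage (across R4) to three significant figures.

V_out ≈ 0.964 V

Stage 2 presents R3+R4 = 1680 Ω as a load on stage 1's tap.
Stage 1's lower leg becomes R2‖(R3+R4) = 356.2 Ω, so V_mid = 28.4 × 356.2/1124 = 8.998 V.
Stage 2 is itself unloaded: V_out = V_mid × R4/(R3+R4) = 8.998 × 180/1680 = 0.964 V.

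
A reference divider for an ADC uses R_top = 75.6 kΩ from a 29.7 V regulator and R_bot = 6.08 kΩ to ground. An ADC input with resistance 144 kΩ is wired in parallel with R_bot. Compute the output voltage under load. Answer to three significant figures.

V_out ≈ 2.13 V

The load sits in parallel with R_bot: R_bot‖R_L = (6.08 × 144) / (6.08 + 144) = 5.834 kΩ.
V_out = 29.7 × 5.834 / (75.6 + 5.834) = 29.7 × 5.834/81.43 = 2.13 V.
(Unloaded it would have been 2.21 V.)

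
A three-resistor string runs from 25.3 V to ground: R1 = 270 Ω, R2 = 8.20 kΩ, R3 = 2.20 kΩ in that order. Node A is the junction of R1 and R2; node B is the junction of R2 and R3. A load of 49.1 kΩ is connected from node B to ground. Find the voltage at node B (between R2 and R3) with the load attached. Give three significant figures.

At node B, R3 is in parallel with the load: R3‖R_L = 2106 Ω.
Below node A the resistance is R2 + (R3‖R_L) = 10310 Ω, so V_A = 25.3 × 10310/10580 = 24.65 V.
Then V_B = V_A × (R3‖R_L)/(R2 + R3‖R_L) = 24.65 × 2106/10310 = 5.04 V.

V ≈ 5.04 V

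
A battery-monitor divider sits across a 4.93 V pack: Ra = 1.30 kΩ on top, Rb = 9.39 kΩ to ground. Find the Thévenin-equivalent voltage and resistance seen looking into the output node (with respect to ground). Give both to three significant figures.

V_th is the open-circuit tap voltage: 4.93 × 9.39/(1.30 + 9.39) = 4.33 V.
With the supply zeroed, Ra and Rb appear in parallel from the tap: R_th = Ra‖Rb = (1.30 × 9.39)/10.69 = 1.14 kΩ.

V_th = 4.33 V, R_th = 1.14 kΩ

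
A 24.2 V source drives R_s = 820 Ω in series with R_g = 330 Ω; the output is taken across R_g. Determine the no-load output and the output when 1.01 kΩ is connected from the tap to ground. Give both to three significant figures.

Unloaded: 6.94 V; loaded: 5.63 V

Open-circuit: V = 24.2 × 330/(820 + 330) = 6.94 V.
With the load, R_g becomes R_g‖R_L = 248.7 Ω, so V = 24.2 × 248.7/1069 = 5.63 V.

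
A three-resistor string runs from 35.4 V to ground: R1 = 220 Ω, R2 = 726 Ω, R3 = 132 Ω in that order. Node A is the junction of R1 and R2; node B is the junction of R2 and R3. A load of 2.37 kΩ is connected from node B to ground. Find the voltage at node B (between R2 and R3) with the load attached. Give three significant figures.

At node B, R3 is in parallel with the load: R3‖R_L = 125.0 Ω.
Below node A the resistance is R2 + (R3‖R_L) = 851.0 Ω, so V_A = 35.4 × 851.0/1071 = 28.13 V.
Then V_B = V_A × (R3‖R_L)/(R2 + R3‖R_L) = 28.13 × 125.0/851.0 = 4.13 V.

V ≈ 4.13 V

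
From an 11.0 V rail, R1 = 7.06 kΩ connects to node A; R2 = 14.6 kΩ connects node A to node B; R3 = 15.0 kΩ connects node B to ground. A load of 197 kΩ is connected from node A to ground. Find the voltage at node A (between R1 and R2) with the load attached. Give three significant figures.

Below node A the series string R2+R3 = 29.60 kΩ sits in parallel with the 197 kΩ load: 25.73 kΩ.
V_A = 11.0 × 25.73/(7.06 + 25.73) = 8.63 V.

V ≈ 8.63 V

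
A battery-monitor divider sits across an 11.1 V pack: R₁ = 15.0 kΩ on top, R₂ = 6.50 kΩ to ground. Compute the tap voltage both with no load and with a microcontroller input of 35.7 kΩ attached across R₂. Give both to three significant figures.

Open-circuit: V = 11.1 × 6.50/(15.0 + 6.50) = 3.36 V.
With the load, R₂ becomes R₂‖R_L = 5.499 kΩ, so V = 11.1 × 5.499/20.50 = 2.98 V.

Unloaded: 3.36 V; loaded: 2.98 V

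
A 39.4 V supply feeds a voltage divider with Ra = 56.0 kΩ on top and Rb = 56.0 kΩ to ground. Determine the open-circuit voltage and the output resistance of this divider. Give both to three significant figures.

V_th is the open-circuit tap voltage: 39.4 × 56.0/(56.0 + 56.0) = 19.7 V.
With the supply zeroed, Ra and Rb appear in parallel from the tap: R_th = Ra‖Rb = (56.0 × 56.0)/112.0 = 28.0 kΩ.

V_th = 19.7 V, R_th = 28.0 kΩ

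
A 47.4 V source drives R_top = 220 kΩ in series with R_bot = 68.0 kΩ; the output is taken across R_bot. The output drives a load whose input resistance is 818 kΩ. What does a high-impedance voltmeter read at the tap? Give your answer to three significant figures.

The load sits in parallel with R_bot: R_bot‖R_L = (68.0 × 818) / (68.0 + 818) = 62.78 kΩ.
V_out = 47.4 × 62.78 / (220 + 62.78) = 47.4 × 62.78/282.8 = 10.5 V.

V_out ≈ 10.5 V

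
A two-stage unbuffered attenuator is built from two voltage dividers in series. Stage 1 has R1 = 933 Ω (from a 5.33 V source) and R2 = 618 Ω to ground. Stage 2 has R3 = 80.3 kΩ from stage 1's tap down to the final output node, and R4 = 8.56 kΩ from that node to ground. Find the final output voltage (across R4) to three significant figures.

Stage 2 presents R3+R4 = 88860 Ω as a load on stage 1's tap.
Stage 1's lower leg becomes R2‖(R3+R4) = 613.7 Ω, so V_mid = 5.33 × 613.7/1547 = 2.115 V.
Stage 2 is itself unloaded: V_out = V_mid × R4/(R3+R4) = 2.115 × 8560/88860 = 0.204 V.

V_out ≈ 0.204 V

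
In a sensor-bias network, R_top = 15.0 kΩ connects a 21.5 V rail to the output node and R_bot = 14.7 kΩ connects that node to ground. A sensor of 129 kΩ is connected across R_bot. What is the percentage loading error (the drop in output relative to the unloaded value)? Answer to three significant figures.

5.44 %

The divider's output (Thévenin) resistance is R_top‖R_bot = 7.424 kΩ.
Fractional drop under load = R_th/(R_th + R_L) = 7.424 / (7.424 + 129) = 0.05442.
So the output falls by 5.44 %.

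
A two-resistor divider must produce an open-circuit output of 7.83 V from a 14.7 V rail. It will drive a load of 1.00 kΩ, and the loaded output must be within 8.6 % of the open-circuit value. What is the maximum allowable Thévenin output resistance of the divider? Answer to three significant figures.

Loading drop = R_th/(R_th + R_L) ≤ 0.0860, so R_th ≤ R_L · ε/(1−ε) = 1.00 kΩ × 0.0860/0.9140 = 94.1 Ω.

R_th ≤ 94.1 Ω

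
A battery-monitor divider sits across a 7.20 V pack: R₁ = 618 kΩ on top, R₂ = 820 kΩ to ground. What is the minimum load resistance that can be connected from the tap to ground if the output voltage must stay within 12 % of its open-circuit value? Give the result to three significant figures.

Output resistance R_th = R₁‖R₂ = (618 × 820)/1438 = 352.4 kΩ.
The fractional drop is R_th/(R_th + R_L); requiring this ≤ 0.120 gives R_L ≥ R_th(1/0.120 − 1) = 352.4 × 7.333 = 2.58 MΩ.

R_L(min) ≈ 2.58 MΩ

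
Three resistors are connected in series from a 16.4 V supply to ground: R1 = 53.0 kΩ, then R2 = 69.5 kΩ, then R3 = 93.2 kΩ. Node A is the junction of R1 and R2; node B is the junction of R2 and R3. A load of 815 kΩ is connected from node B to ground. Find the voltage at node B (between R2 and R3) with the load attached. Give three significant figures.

At node B, R3 is in parallel with the load: R3‖R_L = 83.64 kΩ.
Below node A the resistance is R2 + (R3‖R_L) = 153.1 kΩ, so V_A = 16.4 × 153.1/206.1 = 12.18 V.
Then V_B = V_A × (R3‖R_L)/(R2 + R3‖R_L) = 12.18 × 83.64/153.1 = 6.65 V.

V ≈ 6.65 V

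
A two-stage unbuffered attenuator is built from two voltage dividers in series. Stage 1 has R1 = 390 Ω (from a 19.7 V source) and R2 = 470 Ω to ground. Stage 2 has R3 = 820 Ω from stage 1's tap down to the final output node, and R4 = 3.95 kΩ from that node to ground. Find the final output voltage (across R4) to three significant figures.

Stage 2 presents R3+R4 = 4770 Ω as a load on stage 1's tap.
Stage 1's lower leg becomes R2‖(R3+R4) = 427.8 Ω, so V_mid = 19.7 × 427.8/817.8 = 10.31 V.
Stage 2 is itself unloaded: V_out = V_mid × R4/(R3+R4) = 10.31 × 3950/4770 = 8.53 V.

V_out ≈ 8.53 V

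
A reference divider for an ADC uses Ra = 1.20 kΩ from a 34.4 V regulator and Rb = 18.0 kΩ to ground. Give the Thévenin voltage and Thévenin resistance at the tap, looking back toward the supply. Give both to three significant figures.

V_th is the open-circuit tap voltage: 34.4 × 18.0/(1.20 + 18.0) = 32.2 V.
With the supply zeroed, Ra and Rb appear in parallel from the tap: R_th = Ra‖Rb = (1.20 × 18.0)/19.20 = 1.12 kΩ.

V_th = 32.2 V, R_th = 1.12 kΩ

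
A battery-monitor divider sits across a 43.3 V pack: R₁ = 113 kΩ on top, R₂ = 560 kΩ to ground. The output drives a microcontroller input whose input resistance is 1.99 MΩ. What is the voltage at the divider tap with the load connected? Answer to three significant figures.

V_out ≈ 34.4 V

The load sits in parallel with R₂: R₂‖R_L = (560 × 1990) / (560 + 1990) = 437.0 kΩ.
V_out = 43.3 × 437.0 / (113 + 437.0) = 43.3 × 437.0/550.0 = 34.4 V.
(Unloaded it would have been 36.0 V.)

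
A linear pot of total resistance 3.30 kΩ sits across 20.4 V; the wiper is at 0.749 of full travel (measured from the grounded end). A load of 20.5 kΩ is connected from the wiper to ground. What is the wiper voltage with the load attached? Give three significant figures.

V ≈ 14.8 V

The wiper splits the pot into (1−α)R = 828.3 Ω above and αR = 2472 Ω below.
Lower section ‖ load = 2206 Ω.
V_wiper = 20.4 × 2206/(828.3 + 2206) = 14.8 V.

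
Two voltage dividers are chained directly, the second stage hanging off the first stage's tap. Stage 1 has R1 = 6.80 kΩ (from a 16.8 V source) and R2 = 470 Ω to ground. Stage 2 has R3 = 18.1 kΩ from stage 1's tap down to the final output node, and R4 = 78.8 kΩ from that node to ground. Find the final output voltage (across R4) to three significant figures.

Stage 2 presents R3+R4 = 96900 Ω as a load on stage 1's tap.
Stage 1's lower leg becomes R2‖(R3+R4) = 467.7 Ω, so V_mid = 16.8 × 467.7/7268 = 1.081 V.
Stage 2 is itself unloaded: V_out = V_mid × R4/(R3+R4) = 1.081 × 78800/96900 = 0.879 V.

V_out ≈ 0.879 V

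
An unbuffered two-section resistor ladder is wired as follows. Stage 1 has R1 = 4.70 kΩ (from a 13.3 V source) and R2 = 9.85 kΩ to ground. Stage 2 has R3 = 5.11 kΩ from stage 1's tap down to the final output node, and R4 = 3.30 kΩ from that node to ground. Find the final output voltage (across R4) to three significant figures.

V_out ≈ 2.56 V

Stage 2 presents R3+R4 = 8.410 kΩ as a load on stage 1's tap.
Stage 1's lower leg becomes R2‖(R3+R4) = 4.537 kΩ, so V_mid = 13.3 × 4.537/9.237 = 6.532 V.
Stage 2 is itself unloaded: V_out = V_mid × R4/(R3+R4) = 6.532 × 3.30/8.410 = 2.56 V.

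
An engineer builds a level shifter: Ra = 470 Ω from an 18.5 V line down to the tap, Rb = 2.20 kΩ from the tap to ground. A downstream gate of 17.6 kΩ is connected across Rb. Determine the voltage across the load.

The load sits in parallel with Rb: Rb‖R_L = (2200 × 17600) / (2200 + 17600) = 1956 Ω.
V_out = 18.5 × 1956 / (470 + 1956) = 18.5 × 1956/2426 = 14.9 V.

V_out ≈ 14.9 V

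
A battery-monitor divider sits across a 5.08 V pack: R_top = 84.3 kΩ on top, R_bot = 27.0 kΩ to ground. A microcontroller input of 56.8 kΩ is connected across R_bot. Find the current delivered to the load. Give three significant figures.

I_L ≈ 0.0160 mA

R_bot‖R_L = 18.30 kΩ; V_out = 5.08 × 18.30/102.6 = 0.9061 V.
I_L = V_out / R_L = 0.9061 / 56.8 kΩ = 0.0160 mA.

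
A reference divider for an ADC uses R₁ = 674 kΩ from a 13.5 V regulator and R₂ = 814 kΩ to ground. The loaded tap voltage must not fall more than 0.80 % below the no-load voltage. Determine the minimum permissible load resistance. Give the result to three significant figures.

R_L(min) ≈ 45.7 MΩ

Output resistance R_th = R₁‖R₂ = (674 × 814)/1488 = 368.7 kΩ.
The fractional drop is R_th/(R_th + R_L); requiring this ≤ 0.00800 gives R_L ≥ R_th(1/0.00800 − 1) = 368.7 × 124.0 = 45.7 MΩ.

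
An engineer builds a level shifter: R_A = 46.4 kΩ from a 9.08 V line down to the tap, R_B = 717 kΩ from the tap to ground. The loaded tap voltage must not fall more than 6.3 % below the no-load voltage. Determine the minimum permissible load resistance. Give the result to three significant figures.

R_L(min) ≈ 648 kΩ

Output resistance R_th = R_A‖R_B = (46.4 × 717)/763.4 = 43.58 kΩ.
The fractional drop is R_th/(R_th + R_L); requiring this ≤ 0.0630 gives R_L ≥ R_th(1/0.0630 − 1) = 43.58 × 14.87 = 648 kΩ.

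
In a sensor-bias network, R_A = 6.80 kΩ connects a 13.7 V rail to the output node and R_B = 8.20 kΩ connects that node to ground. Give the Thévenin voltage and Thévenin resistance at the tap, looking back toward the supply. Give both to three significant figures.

V_th is the open-circuit tap voltage: 13.7 × 8.20/(6.80 + 8.20) = 7.49 V.
With the supply zeroed, R_A and R_B appear in parallel from the tap: R_th = R_A‖R_B = (6.80 × 8.20)/15.00 = 3.72 kΩ.

V_th = 7.49 V, R_th = 3.72 kΩ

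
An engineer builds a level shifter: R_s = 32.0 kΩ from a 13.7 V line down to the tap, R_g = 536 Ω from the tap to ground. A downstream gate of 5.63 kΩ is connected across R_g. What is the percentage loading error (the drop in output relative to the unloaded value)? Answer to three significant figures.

8.56 %

The divider's output (Thévenin) resistance is R_s‖R_g = 527.2 Ω.
Fractional drop under load = R_th/(R_th + R_L) = 527.2 / (527.2 + 5630) = 0.08562.
So the output falls by 8.56 %.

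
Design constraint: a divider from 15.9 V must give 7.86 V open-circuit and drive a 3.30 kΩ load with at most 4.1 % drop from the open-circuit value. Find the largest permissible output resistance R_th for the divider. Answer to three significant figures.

R_th ≤ 141 Ω

Loading drop = R_th/(R_th + R_L) ≤ 0.0410, so R_th ≤ R_L · ε/(1−ε) = 3.30 kΩ × 0.0410/0.9590 = 141 Ω.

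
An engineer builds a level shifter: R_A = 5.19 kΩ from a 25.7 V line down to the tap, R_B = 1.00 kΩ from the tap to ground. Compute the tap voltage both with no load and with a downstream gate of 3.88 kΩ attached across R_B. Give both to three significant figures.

Open-circuit: V = 25.7 × 1.00/(5.19 + 1.00) = 4.15 V.
With the load, R_B becomes R_B‖R_L = 0.7951 kΩ, so V = 25.7 × 0.7951/5.985 = 3.41 V.

Unloaded: 4.15 V; loaded: 3.41 V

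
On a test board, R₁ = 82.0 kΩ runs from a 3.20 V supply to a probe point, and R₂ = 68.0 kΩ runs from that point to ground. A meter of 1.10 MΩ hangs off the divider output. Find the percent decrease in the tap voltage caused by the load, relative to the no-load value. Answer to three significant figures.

3.27 %

The divider's output (Thévenin) resistance is R₁‖R₂ = 37.17 kΩ.
Fractional drop under load = R_th/(R_th + R_L) = 37.17 / (37.17 + 1100) = 0.03269.
So the output falls by 3.27 %.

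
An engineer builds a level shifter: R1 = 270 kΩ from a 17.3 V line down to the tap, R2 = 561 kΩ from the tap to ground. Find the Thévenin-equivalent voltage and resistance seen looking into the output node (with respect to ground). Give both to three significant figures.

V_th is the open-circuit tap voltage: 17.3 × 561/(270 + 561) = 11.7 V.
With the supply zeroed, R1 and R2 appear in parallel from the tap: R_th = R1‖R2 = (270 × 561)/831.0 = 182 kΩ.

V_th = 11.7 V, R_th = 182 kΩ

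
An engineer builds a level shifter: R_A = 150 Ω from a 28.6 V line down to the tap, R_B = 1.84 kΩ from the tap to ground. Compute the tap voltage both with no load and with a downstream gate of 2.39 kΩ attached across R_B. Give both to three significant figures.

Unloaded: 26.4 V; loaded: 25.0 V

Open-circuit: V = 28.6 × 1840/(150 + 1840) = 26.4 V.
With the load, R_B becomes R_B‖R_L = 1040 Ω, so V = 28.6 × 1040/1190 = 25.0 V.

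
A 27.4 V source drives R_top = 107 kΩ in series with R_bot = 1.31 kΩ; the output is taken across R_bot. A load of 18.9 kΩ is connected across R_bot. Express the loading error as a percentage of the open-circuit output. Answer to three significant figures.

The divider's output (Thévenin) resistance is R_top‖R_bot = 1.294 kΩ.
Fractional drop under load = R_th/(R_th + R_L) = 1.294 / (1.294 + 18.9) = 0.06409.
So the output falls by 6.41 %.

6.41 %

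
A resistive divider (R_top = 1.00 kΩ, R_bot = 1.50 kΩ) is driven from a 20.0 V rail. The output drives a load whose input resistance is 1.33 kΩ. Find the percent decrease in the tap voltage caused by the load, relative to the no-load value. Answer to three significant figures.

The divider's output (Thévenin) resistance is R_top‖R_bot = 0.6000 kΩ.
Fractional drop under load = R_th/(R_th + R_L) = 0.6000 / (0.6000 + 1.33) = 0.3109.
So the output falls by 31.1 %.

31.1 %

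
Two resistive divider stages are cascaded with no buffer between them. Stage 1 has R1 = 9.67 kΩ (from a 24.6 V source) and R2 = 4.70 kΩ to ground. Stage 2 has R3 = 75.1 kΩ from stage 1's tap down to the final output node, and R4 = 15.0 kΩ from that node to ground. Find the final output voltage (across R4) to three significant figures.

Stage 2 presents R3+R4 = 90.10 kΩ as a load on stage 1's tap.
Stage 1's lower leg becomes R2‖(R3+R4) = 4.467 kΩ, so V_mid = 24.6 × 4.467/14.14 = 7.773 V.
Stage 2 is itself unloaded: V_out = V_mid × R4/(R3+R4) = 7.773 × 15.0/90.10 = 1.29 V.

V_out ≈ 1.29 V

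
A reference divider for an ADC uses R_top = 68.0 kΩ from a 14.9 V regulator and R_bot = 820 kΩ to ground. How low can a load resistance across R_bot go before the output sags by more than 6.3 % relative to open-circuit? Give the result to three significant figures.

R_L(min) ≈ 934 kΩ

Output resistance R_th = R_top‖R_bot = (68.0 × 820)/888.0 = 62.79 kΩ.
The fractional drop is R_th/(R_th + R_L); requiring this ≤ 0.0630 gives R_L ≥ R_th(1/0.0630 − 1) = 62.79 × 14.87 = 934 kΩ.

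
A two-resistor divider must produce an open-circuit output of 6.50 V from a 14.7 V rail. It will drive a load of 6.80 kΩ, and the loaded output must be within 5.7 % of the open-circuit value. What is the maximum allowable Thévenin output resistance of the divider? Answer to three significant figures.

R_th ≤ 411 Ω

Loading drop = R_th/(R_th + R_L) ≤ 0.0570, so R_th ≤ R_L · ε/(1−ε) = 6.80 kΩ × 0.0570/0.9430 = 411 Ω.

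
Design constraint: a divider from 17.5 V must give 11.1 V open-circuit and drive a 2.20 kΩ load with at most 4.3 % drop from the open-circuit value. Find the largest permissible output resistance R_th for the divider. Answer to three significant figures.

Loading drop = R_th/(R_th + R_L) ≤ 0.0430, so R_th ≤ R_L · ε/(1−ε) = 2.20 kΩ × 0.0430/0.9570 = 98.9 Ω.
(Any R1, R2 with R2/(R1+R2) = 0.634 and R1‖R2 ≤ 98.9 Ω will meet the spec.)

R_th ≤ 98.9 Ω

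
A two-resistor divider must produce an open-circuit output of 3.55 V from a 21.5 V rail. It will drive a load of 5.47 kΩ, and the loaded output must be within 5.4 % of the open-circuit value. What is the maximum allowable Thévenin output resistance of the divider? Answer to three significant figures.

Loading drop = R_th/(R_th + R_L) ≤ 0.0540, so R_th ≤ R_L · ε/(1−ε) = 5.47 kΩ × 0.0540/0.9460 = 312 Ω.

R_th ≤ 312 Ω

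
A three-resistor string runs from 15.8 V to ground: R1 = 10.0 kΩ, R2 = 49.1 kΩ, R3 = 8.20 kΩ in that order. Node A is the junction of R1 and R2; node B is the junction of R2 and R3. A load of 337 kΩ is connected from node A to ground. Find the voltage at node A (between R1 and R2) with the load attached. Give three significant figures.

Below node A the series string R2+R3 = 57.30 kΩ sits in parallel with the 337 kΩ load: 48.97 kΩ.
V_A = 15.8 × 48.97/(10.0 + 48.97) = 13.1 V.

V ≈ 13.1 V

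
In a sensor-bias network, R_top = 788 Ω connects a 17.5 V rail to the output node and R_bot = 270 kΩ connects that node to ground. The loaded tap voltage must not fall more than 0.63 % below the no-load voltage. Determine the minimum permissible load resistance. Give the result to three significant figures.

R_L(min) ≈ 124 kΩ

Output resistance R_th = R_top‖R_bot = (788 × 270000)/270800 = 785.7 Ω.
The fractional drop is R_th/(R_th + R_L); requiring this ≤ 0.00630 gives R_L ≥ R_th(1/0.00630 − 1) = 785.7 × 157.7 = 124 kΩ.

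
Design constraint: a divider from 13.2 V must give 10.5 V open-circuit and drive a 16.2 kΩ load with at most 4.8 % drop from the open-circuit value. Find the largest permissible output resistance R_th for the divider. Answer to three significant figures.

R_th ≤ 817 Ω

Loading drop = R_th/(R_th + R_L) ≤ 0.0480, so R_th ≤ R_L · ε/(1−ε) = 16.2 kΩ × 0.0480/0.9520 = 817 Ω.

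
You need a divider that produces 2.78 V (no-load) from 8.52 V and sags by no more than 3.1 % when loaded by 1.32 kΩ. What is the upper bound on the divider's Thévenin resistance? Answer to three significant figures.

Loading drop = R_th/(R_th + R_L) ≤ 0.0310, so R_th ≤ R_L · ε/(1−ε) = 1.32 kΩ × 0.0310/0.9690 = 42.2 Ω.

R_th ≤ 42.2 Ω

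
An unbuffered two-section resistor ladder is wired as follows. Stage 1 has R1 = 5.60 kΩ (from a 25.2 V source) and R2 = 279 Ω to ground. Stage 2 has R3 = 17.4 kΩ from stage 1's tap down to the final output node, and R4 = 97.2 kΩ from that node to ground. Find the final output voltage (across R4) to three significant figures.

V_out ≈ 1.01 V

Stage 2 presents R3+R4 = 114600 Ω as a load on stage 1's tap.
Stage 1's lower leg becomes R2‖(R3+R4) = 278.3 Ω, so V_mid = 25.2 × 278.3/5878 = 1.193 V.
Stage 2 is itself unloaded: V_out = V_mid × R4/(R3+R4) = 1.193 × 97200/114600 = 1.01 V.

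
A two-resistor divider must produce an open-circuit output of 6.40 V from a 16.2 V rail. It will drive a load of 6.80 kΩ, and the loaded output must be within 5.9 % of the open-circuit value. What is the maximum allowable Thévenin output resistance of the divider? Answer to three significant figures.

R_th ≤ 426 Ω

Loading drop = R_th/(R_th + R_L) ≤ 0.0590, so R_th ≤ R_L · ε/(1−ε) = 6.80 kΩ × 0.0590/0.9410 = 426 Ω.
(Any R1, R2 with R2/(R1+R2) = 0.395 and R1‖R2 ≤ 426 Ω will meet the spec.)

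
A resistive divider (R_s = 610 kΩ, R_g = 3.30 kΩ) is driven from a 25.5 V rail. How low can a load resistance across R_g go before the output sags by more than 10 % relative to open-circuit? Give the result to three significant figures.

R_L(min) ≈ 29.5 kΩ

Output resistance R_th = R_s‖R_g = (610 × 3.30)/613.3 = 3.282 kΩ.
The fractional drop is R_th/(R_th + R_L); requiring this ≤ 0.100 gives R_L ≥ R_th(1/0.100 − 1) = 3.282 × 9.000 = 29.5 kΩ.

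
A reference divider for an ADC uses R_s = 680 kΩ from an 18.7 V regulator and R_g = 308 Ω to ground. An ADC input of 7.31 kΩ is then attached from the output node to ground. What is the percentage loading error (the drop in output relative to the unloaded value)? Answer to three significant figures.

4.04 %

The divider's output (Thévenin) resistance is R_s‖R_g = 307.9 Ω.
Fractional drop under load = R_th/(R_th + R_L) = 307.9 / (307.9 + 7310) = 0.04041.
So the output falls by 4.04 %.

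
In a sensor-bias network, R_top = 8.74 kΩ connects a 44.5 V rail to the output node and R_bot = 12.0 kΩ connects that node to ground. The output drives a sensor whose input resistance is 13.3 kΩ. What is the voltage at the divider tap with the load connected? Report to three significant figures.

V_out ≈ 18.7 V

The load sits in parallel with R_bot: R_bot‖R_L = (12.0 × 13.3) / (12.0 + 13.3) = 6.308 kΩ.
V_out = 44.5 × 6.308 / (8.74 + 6.308) = 44.5 × 6.308/15.05 = 18.7 V.
(Unloaded it would have been 25.7 V.)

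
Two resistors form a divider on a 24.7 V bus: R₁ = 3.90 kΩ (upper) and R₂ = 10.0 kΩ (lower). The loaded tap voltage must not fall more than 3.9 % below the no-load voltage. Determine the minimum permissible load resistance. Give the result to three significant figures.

R_L(min) ≈ 69.1 kΩ

Output resistance R_th = R₁‖R₂ = (3.90 × 10.0)/13.90 = 2.806 kΩ.
The fractional drop is R_th/(R_th + R_L); requiring this ≤ 0.0390 gives R_L ≥ R_th(1/0.0390 − 1) = 2.806 × 24.64 = 69.1 kΩ.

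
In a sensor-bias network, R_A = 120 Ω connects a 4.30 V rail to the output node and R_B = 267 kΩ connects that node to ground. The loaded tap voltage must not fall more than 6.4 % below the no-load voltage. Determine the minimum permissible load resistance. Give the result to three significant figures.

R_L(min) ≈ 1.75 kΩ

Output resistance R_th = R_A‖R_B = (120 × 267000)/267100 = 119.9 Ω.
The fractional drop is R_th/(R_th + R_L); requiring this ≤ 0.0640 gives R_L ≥ R_th(1/0.0640 − 1) = 119.9 × 14.62 = 1.75 kΩ.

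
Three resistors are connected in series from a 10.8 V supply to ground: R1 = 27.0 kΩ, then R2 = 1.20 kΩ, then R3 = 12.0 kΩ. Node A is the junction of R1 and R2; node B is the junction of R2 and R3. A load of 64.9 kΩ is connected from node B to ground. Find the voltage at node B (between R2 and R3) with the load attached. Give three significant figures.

V ≈ 2.85 V

At node B, R3 is in parallel with the load: R3‖R_L = 10.13 kΩ.
Below node A the resistance is R2 + (R3‖R_L) = 11.33 kΩ, so V_A = 10.8 × 11.33/38.33 = 3.192 V.
Then V_B = V_A × (R3‖R_L)/(R2 + R3‖R_L) = 3.192 × 10.13/11.33 = 2.85 V.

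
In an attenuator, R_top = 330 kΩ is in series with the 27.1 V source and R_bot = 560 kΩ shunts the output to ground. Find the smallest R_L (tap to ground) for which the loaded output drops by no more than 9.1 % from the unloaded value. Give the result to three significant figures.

Output resistance R_th = R_top‖R_bot = (330 × 560)/890.0 = 207.6 kΩ.
The fractional drop is R_th/(R_th + R_L); requiring this ≤ 0.0910 gives R_L ≥ R_th(1/0.0910 − 1) = 207.6 × 9.989 = 2.07 MΩ.

R_L(min) ≈ 2.07 MΩ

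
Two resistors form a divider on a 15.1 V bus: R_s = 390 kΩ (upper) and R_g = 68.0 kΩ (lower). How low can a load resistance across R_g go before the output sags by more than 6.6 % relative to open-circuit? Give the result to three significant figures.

R_L(min) ≈ 819 kΩ

Output resistance R_th = R_s‖R_g = (390 × 68.0)/458.0 = 57.90 kΩ.
The fractional drop is R_th/(R_th + R_L); requiring this ≤ 0.0660 gives R_L ≥ R_th(1/0.0660 − 1) = 57.90 × 14.15 = 819 kΩ.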